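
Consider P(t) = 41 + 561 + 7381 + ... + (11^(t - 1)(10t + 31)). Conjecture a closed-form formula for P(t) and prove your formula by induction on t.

We claim P(t) = 11^t(t + 3) - 3 for all t ≥ 1.
Base step (t = 1): P(1) = 41, and the closed form gives 41. They agree.
For the inductive step, assume it holds for an arbitrary m ≥ 1, so P(m) = 11^m(m + 3) - 3.
Then P(m+1) = P(m) + (11^m(10m + 41)) = (11^m(m + 3) - 3) + (11^m(10m + 41)).
Simplifying, P(m+1) = 11·11^m·m + 44·11^m - 3 = 11^(m+1)((m+1) + 3) - 3,
which is the closed form with t = m+1.
This completes the induction.

P(t) = 11^t(t + 3) - 3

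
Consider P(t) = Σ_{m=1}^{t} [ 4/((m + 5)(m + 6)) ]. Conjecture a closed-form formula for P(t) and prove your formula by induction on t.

We claim P(t) = 2t/(3(t + 6)) for all t ≥ 1.
For the base case t = 1: P(1) = 2/21, and the closed form gives 2/21. They agree.
For the inductive step, assume it holds for an arbitrary m ≥ 1, so P(m) = 2m/(3(m + 6)).
Then P(m+1) = P(m) + (4/((m + 6)(m + 7))) = (2m/(3(m + 6))) + (4/((m + 6)(m + 7))).
Simplifying, P(m+1) = 2(m + 1)/(3(m + 7)) = 2(m+1)/(3((m+1) + 6)),
which is the closed form with t = m+1.
Hence, by induction on t, the claim holds for every t ≥ 1.

P(t) = 2t/(3(t + 6))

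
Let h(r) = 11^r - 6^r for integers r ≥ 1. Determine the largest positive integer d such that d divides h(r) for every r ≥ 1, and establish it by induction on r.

Computing the first values: h(1) = 5 and h(2) = 85; gcd(5, 85) = 5, so d ≤ 5.
We prove 5 | 11^r - 6^r for all r ≥ 1 by induction on r.
Base case (r = 1): h(1) = 5 = 5·(1), so 5 | h(1).
Inductive step: assume the claim holds for r = k, i.e. 5 | h(k). Then
11^{k+1} − 6^{k+1} = 11·11^k − 6·6^k = 11·(11^k − 6^k) + (5)·6^k. The first term is divisible by 5 by the inductive hypothesis, and the second term (5)·6^k is divisible by 5 since 5 | 5. Hence 5 | h(k+1).
By the principle of mathematical induction, the result holds for all r ≥ 1.
Therefore the largest such d is 5.

d = 5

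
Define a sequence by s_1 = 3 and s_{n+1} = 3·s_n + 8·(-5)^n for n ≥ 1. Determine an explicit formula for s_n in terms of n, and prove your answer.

Computing the first terms: s_1 = 3, s_2 = -31, s_3 = 107. This suggests s_n = -(-5)^n - 2·3^(n - 1).
Base step (n = 1): the formula gives 3 = 3 = s_1.
Inductive step: suppose the statement holds for some m ≥ 1, so s_m = -(-5)^m - 2·3^(m - 1).
Then s_{m+1} = 3·s_m + 8·(-5)^m = 3·(-(-5)^m - 2·3^(m - 1)) + 8·(-5)^m = -(-5)^(m + 1) - 2·3^m = -(-5)^(m+1) - 2·3^((m+1) - 1),
which is the claimed formula at n = m+1.
This completes the induction.

s_n = -(-5)^n - 2·3^(n - 1)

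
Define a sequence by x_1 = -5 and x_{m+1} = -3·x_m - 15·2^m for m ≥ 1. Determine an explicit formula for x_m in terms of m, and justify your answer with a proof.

Computing the first terms: x_1 = -5, x_2 = -15, x_3 = -15. This suggests x_m = (-3)^(m - 1) - 3·2^m.
Base step (m = 1): the formula gives -5 = -5 = x_1.
For the inductive step, assume it holds for an arbitrary p ≥ 1, so x_p = (-3)^(p - 1) - 3·2^p.
Then x_{p+1} = -3·x_p - 15·2^p = -3·((-3)^(p - 1) - 3·2^p) - 15·2^p = (-3)^p - 3·2^(p + 1) = (-3)^((p+1) - 1) - 3·2^(p+1),
which is the claimed formula at m = p+1.
Hence, by induction on m, the claim holds for every m ≥ 1.

x_m = (-3)^(m - 1) - 3·2^m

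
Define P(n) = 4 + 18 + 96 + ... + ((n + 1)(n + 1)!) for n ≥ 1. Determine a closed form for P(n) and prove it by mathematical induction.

We claim P(n) = (n + 2)! - 2 for all n ≥ 1.
When n = 1: P(1) = 4, and the closed form gives 4. They agree.
Inductive step: suppose the statement holds for some i ≥ 1, so P(i) = (i + 2)! - 2.
Then P(i+1) = P(i) + ((i + 2)(i + 2)!) = ((i + 2)! - 2) + ((i + 2)(i + 2)!).
Simplifying, P(i+1) = ((i+1) + 2)! - 2,
which is the closed form with n = i+1.
By the principle of mathematical induction, the result holds for all n ≥ 1.

P(n) = (n + 2)! - 2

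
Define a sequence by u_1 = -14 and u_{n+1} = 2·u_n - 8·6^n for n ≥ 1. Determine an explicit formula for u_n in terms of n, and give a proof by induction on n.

Computing the first terms: u_1 = -14, u_2 = -76, u_3 = -440. This suggests u_n = -2^n - 2·6^n.
Base case (n = 1): the formula gives -14 = -14 = u_1.
Inductive step: suppose the statement holds for some r ≥ 1, so u_r = -2^r - 2·6^r.
Then u_{r+1} = 2·u_r - 8·6^r = 2·(-2^r - 2·6^r) - 8·6^r = -2^(r + 1) - 2·6^(r + 1),
which is the claimed formula at n = r+1.
This completes the induction.

u_n = -2^n - 2·6^n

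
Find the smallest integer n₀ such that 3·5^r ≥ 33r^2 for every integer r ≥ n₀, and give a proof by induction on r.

At r = 2: 75 < 132, so the inequality fails and n₀ ≥ 3. We prove 3·5^r ≥ 33r^2 for all r ≥ 3.
Base case (r = 3): 3·5^r = 375 and 33r^2 = 297, so 375 ≥ 297.
For the inductive step, assume it holds for an arbitrary k ≥ 3, so 3·5^k ≥ 33k^2.
Then 3·5^(k + 1) = 5·(3·5^k) ≥ 5·(33k^2).
Also, for k ≥ 3 we have 5·(33k^2) ≥ 33(k+1)^2, since 5 ≥ (1 + 1/k)^2 for all k ≥ 3.
Combining, 3·5^(k + 1) ≥ 33(k+1)^2.
Hence, by induction on r, the claim holds for every r ≥ 3.
Hence the smallest such n₀ is 3.

n₀ = 3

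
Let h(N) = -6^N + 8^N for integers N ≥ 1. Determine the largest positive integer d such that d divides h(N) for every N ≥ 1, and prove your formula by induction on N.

Computing the first values: h(1) = 2 and h(2) = 28; gcd(2, 28) = 2, so d ≤ 2.
We prove 2 | -6^N + 8^N for all N ≥ 1 by induction on N.
Base case (N = 1): h(1) = 2 = 2·(1), so 2 | h(1).
For the inductive step, assume it holds for an arbitrary k ≥ 1, i.e. 2 | h(k). Then
8^{k+1} − 6^{k+1} = 8·8^k − 6·6^k = 8·(8^k − 6^k) + (2)·6^k. The first term is divisible by 2 by the inductive hypothesis, and the second term (2)·6^k is divisible by 2 since 2 | 2. Hence 2 | h(k+1).
By induction, the statement is established for all N ≥ 1.
Therefore the largest such d is 2.

d = 2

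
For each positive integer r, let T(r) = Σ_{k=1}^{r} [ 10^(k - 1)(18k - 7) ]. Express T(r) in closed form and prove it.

We claim T(r) = 10^r(2r - 1) + 1 for all r ≥ 1.
Base case (r = 1): T(1) = 11, and the closed form gives 11. They agree.
For the inductive step, assume it holds for an arbitrary k ≥ 1, so T(k) = 10^k(2k - 1) + 1.
Then T(k+1) = T(k) + (10^k(18k + 11)) = (10^k(2k - 1) + 1) + (10^k(18k + 11)).
Simplifying, T(k+1) = 20·10^k·k + 10·10^k + 1 = 10^(k+1)(2(k+1) - 1) + 1,
which is the closed form with r = k+1.
Hence, by induction on r, the claim holds for every r ≥ 1.

T(r) = 10^r(2r - 1) + 1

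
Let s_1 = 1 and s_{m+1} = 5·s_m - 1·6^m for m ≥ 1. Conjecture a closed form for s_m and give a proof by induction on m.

Computing the first terms: s_1 = 1, s_2 = -1, s_3 = -41. This suggests s_m = 7·5^(m - 1) - 6^m.
Base case (m = 1): the formula gives 1 = 1 = s_1.
Inductive step: assume the claim holds for m = j, so s_j = 7·5^(j - 1) - 6^j.
Then s_{j+1} = 5·s_j - 1·6^j = 5·(7·5^(j - 1) - 6^j) - 1·6^j = 7·5^j - 6^(j + 1) = 7·5^((j+1) - 1) - 6^(j+1),
which is the claimed formula at m = j+1.
Hence, by induction on m, the claim holds for every m ≥ 1.

s_m = 7·5^(m - 1) - 6^m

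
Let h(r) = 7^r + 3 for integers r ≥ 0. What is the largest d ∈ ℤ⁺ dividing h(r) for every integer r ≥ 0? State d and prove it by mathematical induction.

Computing the first values: h(0) = 4 and h(1) = 10; gcd(4, 10) = 2, so d ≤ 2.
We prove 2 | 7^r + 3 for all r ≥ 0 by induction on r.
Base case (r = 0): h(0) = 4 = 2·(2), so 2 | h(0).
Inductive step: assume the claim holds for r = k, i.e. 2 | h(k). Then
h(k+1) = 7^(k+1) + 3 = 7·(7^k + 3) - 18 = 7·h(k) - 18. The first term is divisible by 2 by the inductive hypothesis, and -18 is divisible by 2. Hence 2 | h(k+1).
By induction, the statement is established for all r ≥ 0.
Therefore the largest such d is 2.

d = 2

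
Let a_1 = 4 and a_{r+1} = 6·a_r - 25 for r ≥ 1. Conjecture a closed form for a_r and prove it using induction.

a_r = -6^(r - 1) + 5

Computing the first terms: a_1 = 4, a_2 = -1, a_3 = -31. This suggests a_r = -6^(r - 1) + 5.
Base case (r = 1): the formula gives 4 = 4 = a_1.
Inductive step: suppose the statement holds for some k ≥ 1, so a_k = -6^(k - 1) + 5.
Then a_{k+1} = 6·a_k - 25 = 6·(-6^(k - 1) + 5) - 25 = -6^k + 5 = -6^((k+1) - 1) + 5,
which is the claimed formula at r = k+1.
By induction, the statement is established for all r ≥ 1.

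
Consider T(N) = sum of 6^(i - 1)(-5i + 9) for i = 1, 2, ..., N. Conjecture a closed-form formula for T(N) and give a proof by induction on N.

We claim T(N) = 6^N(-N + 2) - 2 for all N ≥ 1.
When N = 1: T(1) = 4, and the closed form gives 4. They agree.
Inductive step: suppose the statement holds for some i ≥ 1, so T(i) = 6^i(-i + 2) - 2.
Then T(i+1) = T(i) + (6^i(-5i + 4)) = (6^i(-i + 2) - 2) + (6^i(-5i + 4)).
Simplifying, T(i+1) = -6·6^i·i + 6·6^i - 2 = 6^(i+1)(-(i+1) + 2) - 2,
which is the closed form with N = i+1.
By induction, the statement is established for all N ≥ 1.

T(N) = 6^N(-N + 2) - 2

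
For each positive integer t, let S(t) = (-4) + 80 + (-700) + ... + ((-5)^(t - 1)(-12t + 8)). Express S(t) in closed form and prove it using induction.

We claim S(t) = (-5)^t(2t - 1) + 1 for all t ≥ 1.
Base case (t = 1): S(1) = -4, and the closed form gives -4. They agree.
Suppose the result is true for t = p, so S(p) = (-5)^p(2p - 1) + 1.
Then S(p+1) = S(p) + ((-5)^p(-12p - 4)) = ((-5)^p(2p - 1) + 1) + ((-5)^p(-12p - 4)).
Simplifying, S(p+1) = -10(-5)^p·p - 5(-5)^p + 1 = (-5)^(p+1)(2(p+1) - 1) + 1,
which is the closed form with t = p+1.
By induction, the statement is established for all t ≥ 1.

S(t) = (-5)^t(2t - 1) + 1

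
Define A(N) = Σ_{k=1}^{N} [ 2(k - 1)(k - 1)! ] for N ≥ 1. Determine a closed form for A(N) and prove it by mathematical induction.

A(N) = 2N! - 2

We claim A(N) = 2N! - 2 for all N ≥ 1.
When N = 1: A(1) = 0, and the closed form gives 0. They agree.
For the inductive step, assume it holds for an arbitrary k ≥ 1, so A(k) = 2k! - 2.
Then A(k+1) = A(k) + (2k·k!) = (2k! - 2) + (2k·k!).
Simplifying, A(k+1) = 2(k+1)! - 2,
which is the closed form with N = k+1.
This completes the induction.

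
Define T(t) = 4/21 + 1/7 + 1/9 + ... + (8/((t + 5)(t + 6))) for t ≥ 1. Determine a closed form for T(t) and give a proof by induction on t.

We claim T(t) = 4t/(3(t + 6)) for all t ≥ 1.
Base step (t = 1): T(1) = 4/21, and the closed form gives 4/21. They agree.
For the inductive step, assume it holds for an arbitrary p ≥ 1, so T(p) = 4p/(3(p + 6)).
Then T(p+1) = T(p) + (8/((p + 6)(p + 7))) = (4p/(3(p + 6))) + (8/((p + 6)(p + 7))).
Simplifying, T(p+1) = 4(p + 1)/(3(p + 7)) = 4(p+1)/(3((p+1) + 6)),
which is the closed form with t = p+1.
Hence, by induction on t, the claim holds for every t ≥ 1.

T(t) = 4t/(3(t + 6))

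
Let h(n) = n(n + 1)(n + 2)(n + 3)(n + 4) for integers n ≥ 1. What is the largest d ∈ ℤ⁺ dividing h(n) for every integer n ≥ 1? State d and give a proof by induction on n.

d = 120

Computing the first values: h(1) = 120 and h(2) = 720; gcd(120, 720) = 120, so d ≤ 120.
We prove 120 | n(n + 1)(n + 2)(n + 3)(n + 4) for all n ≥ 1 by induction on n.
When n = 1: h(1) = 120 = 120·(1), so 120 | h(1).
For the inductive step, assume it holds for an arbitrary p ≥ 1, i.e. 120 | h(p). Then
h(p+1) − h(p) = (p+1)·(p+2)·(p+3)·(p+4)·(p+5) − p·(p+1)·(p+2)·(p+3)·(p+4) = (p+1)·(p+2)·(p+3)·(p+4)·[(p+5) − p] = 5·(p+1)·(p+2)·(p+3)·(p+4). The product of 4 consecutive integers is divisible by (4)! = 24, so h(p+1) − h(p) is divisible by 5·24 = 120. By the inductive hypothesis 120 | h(p), hence 120 | h(p+1).
By the principle of mathematical induction, the result holds for all n ≥ 1.
Therefore the largest such d is 120.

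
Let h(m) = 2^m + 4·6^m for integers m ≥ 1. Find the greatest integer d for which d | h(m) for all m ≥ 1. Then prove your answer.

d = 2

Computing the first values: h(1) = 26 and h(2) = 148; gcd(26, 148) = 2, so d ≤ 2.
We prove 2 | 2^m + 4·6^m for all m ≥ 1 by induction on m.
For the base case m = 1: h(1) = 26 = 2·(13), so 2 | h(1).
Inductive step: assume the claim holds for m = j, i.e. 2 | h(j). Then
h(j+1) − 6·h(j) = (2^(j+1) + 4·6^(j+1)) − 6·(2^j + 4·6^j) = (1)·2^j·(2 − 6) = (-4)·2^j. Since 2 | h(j) by the inductive hypothesis, 2 | 6·h(j); and 2 | -4 since -4 = 2·-2. Therefore 2 | h(j+1).
By induction, the statement is established for all m ≥ 1.
Therefore the largest such d is 2.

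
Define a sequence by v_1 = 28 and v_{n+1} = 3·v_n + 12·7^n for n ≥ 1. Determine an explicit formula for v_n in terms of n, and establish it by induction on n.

Computing the first terms: v_1 = 28, v_2 = 168, v_3 = 1092. This suggests v_n = 7·3^(n - 1) + 3·7^n.
When n = 1: the formula gives 28 = 28 = v_1.
Inductive step: suppose the statement holds for some m ≥ 1, so v_m = 7·3^(m - 1) + 3·7^m.
Then v_{m+1} = 3·v_m + 12·7^m = 3·(7·3^(m - 1) + 3·7^m) + 12·7^m = 7·3^m + 3·7^(m + 1) = 7·3^((m+1) - 1) + 3·7^(m+1),
which is the claimed formula at n = m+1.
Hence, by induction on n, the claim holds for every n ≥ 1.

v_n = 7·3^(n - 1) + 3·7^n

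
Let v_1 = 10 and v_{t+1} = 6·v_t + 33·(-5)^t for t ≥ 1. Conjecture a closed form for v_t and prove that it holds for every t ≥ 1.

v_t = -3(-5)^t - 5·6^(t - 1)

Computing the first terms: v_1 = 10, v_2 = -105, v_3 = 195. This suggests v_t = -3(-5)^t - 5·6^(t - 1).
Base case (t = 1): the formula gives 10 = 10 = v_1.
For the inductive step, assume it holds for an arbitrary p ≥ 1, so v_p = -3(-5)^p - 5·6^(p - 1).
Then v_{p+1} = 6·v_p + 33·(-5)^p = 6·(-3(-5)^p - 5·6^(p - 1)) + 33·(-5)^p = -3(-5)^(p + 1) - 5·6^p = -3(-5)^(p+1) - 5·6^((p+1) - 1),
which is the claimed formula at t = p+1.
By the principle of mathematical induction, the result holds for all t ≥ 1.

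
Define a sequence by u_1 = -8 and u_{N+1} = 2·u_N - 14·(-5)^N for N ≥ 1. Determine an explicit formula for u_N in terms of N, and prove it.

Computing the first terms: u_1 = -8, u_2 = 54, u_3 = -242. This suggests u_N = 2(-5)^N + 2^N.
Base case (N = 1): the formula gives -8 = -8 = u_1.
For the inductive step, assume it holds for an arbitrary k ≥ 1, so u_k = 2(-5)^k + 2^k.
Then u_{k+1} = 2·u_k - 14·(-5)^k = 2·(2(-5)^k + 2^k) - 14·(-5)^k = 2(-5)^(k + 1) + 2^(k + 1),
which is the claimed formula at N = k+1.
Hence, by induction on N, the claim holds for every N ≥ 1.

u_N = 2(-5)^N + 2^N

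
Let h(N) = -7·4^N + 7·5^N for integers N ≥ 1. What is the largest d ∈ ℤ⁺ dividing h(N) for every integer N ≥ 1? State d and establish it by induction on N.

d = 7

Computing the first values: h(1) = 7 and h(2) = 63; gcd(7, 63) = 7, so d ≤ 7.
We prove 7 | -7·4^N + 7·5^N for all N ≥ 1 by induction on N.
Base case (N = 1): h(1) = 7 = 7·(1), so 7 | h(1).
Inductive step: assume the claim holds for N = p, i.e. 7 | h(p). Then
h(p+1) − 5·h(p) = (-7·4^(p+1) + 7·5^(p+1)) − 5·(-7·4^p + 7·5^p) = (-7)·4^p·(4 − 5) = (7)·4^p. Since 7 | h(p) by the inductive hypothesis, 7 | 5·h(p); and 7 | 7 since 7 = 7·1. Therefore 7 | h(p+1).
This completes the induction.
Therefore the largest such d is 7.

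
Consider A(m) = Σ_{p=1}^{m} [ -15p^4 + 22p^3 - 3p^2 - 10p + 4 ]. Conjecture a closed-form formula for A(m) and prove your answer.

We claim A(m) = -m(3m^4 + 2m^3 - 5m^2 + m + 1) for all m ≥ 1.
For the base case m = 1: A(1) = -2, and the closed form gives -2. They agree.
Suppose the result is true for m = p, so A(p) = p(-3p^4 - 2p^3 + 5p^2 - p - 1).
Then A(p+1) = A(p) + (-15p^4 - 38p^3 - 27p^2 - 10p - 2) = (p(-3p^4 - 2p^3 + 5p^2 - p - 1)) + (-15p^4 - 38p^3 - 27p^2 - 10p - 2).
Simplifying, A(p+1) = -(p + 1)(3p^4 + 14p^3 + 19p^2 + 9p + 2) = -(p+1)(3(p+1)^4 + 2(p+1)^3 - 5(p+1)^2 + (p+1) + 1),
which is the closed form with m = p+1.
This completes the induction.

A(m) = -m(3m^4 + 2m^3 - 5m^2 + m + 1)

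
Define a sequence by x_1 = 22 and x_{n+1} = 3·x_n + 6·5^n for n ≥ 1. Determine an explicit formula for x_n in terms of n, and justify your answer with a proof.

x_n = 7·3^(n - 1) + 3·5^n

Computing the first terms: x_1 = 22, x_2 = 96, x_3 = 438. This suggests x_n = 7·3^(n - 1) + 3·5^n.
Base step (n = 1): the formula gives 22 = 22 = x_1.
Inductive step: suppose the statement holds for some k ≥ 1, so x_k = 7·3^(k - 1) + 3·5^k.
Then x_{k+1} = 3·x_k + 6·5^k = 3·(7·3^(k - 1) + 3·5^k) + 6·5^k = 7·3^k + 3·5^(k + 1) = 7·3^((k+1) - 1) + 3·5^(k+1),
which is the claimed formula at n = k+1.
Hence, by induction on n, the claim holds for every n ≥ 1.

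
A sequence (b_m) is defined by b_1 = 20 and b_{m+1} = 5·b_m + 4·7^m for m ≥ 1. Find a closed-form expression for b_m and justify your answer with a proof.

Computing the first terms: b_1 = 20, b_2 = 128, b_3 = 836. This suggests b_m = 6·5^(m - 1) + 2·7^m.
When m = 1: the formula gives 20 = 20 = b_1.
Inductive step: assume the claim holds for m = i, so b_i = 6·5^(i - 1) + 2·7^i.
Then b_{i+1} = 5·b_i + 4·7^i = 5·(6·5^(i - 1) + 2·7^i) + 4·7^i = 6·5^i + 2·7^(i + 1) = 6·5^((i+1) - 1) + 2·7^(i+1),
which is the claimed formula at m = i+1.
By the principle of mathematical induction, the result holds for all m ≥ 1.

b_m = 6·5^(m - 1) + 2·7^m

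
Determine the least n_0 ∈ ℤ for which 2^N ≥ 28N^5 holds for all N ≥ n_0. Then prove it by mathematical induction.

n_0 = 30

At N = 29: 536870912 < 574312172, so the inequality fails and n_0 ≥ 30. We prove 2^N ≥ 28N^5 for all N ≥ 30.
When N = 30: 2^N = 1073741824 and 28N^5 = 680400000, so 1073741824 ≥ 680400000.
Inductive step: suppose the statement holds for some j ≥ 30, so 2^j ≥ 28j^5.
Then 2^(j + 1) = 2·(2^j) ≥ 2·(28j^5).
Also, for j ≥ 30 we have 2·(28j^5) ≥ 28(j+1)^5, since 2 ≥ (1 + 1/j)^5 for all j ≥ 30.
Combining, 2^(j + 1) ≥ 28(j+1)^5.
By the principle of mathematical induction, the result holds for all N ≥ 30.
Hence the smallest such n_0 is 30.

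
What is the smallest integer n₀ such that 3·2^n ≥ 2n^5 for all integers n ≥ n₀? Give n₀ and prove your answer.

n₀ = 22

At n = 21: 6291456 < 8168202, so the inequality fails and n₀ ≥ 22. We prove 3·2^n ≥ 2n^5 for all n ≥ 22.
When n = 22: 3·2^n = 12582912 and 2n^5 = 10307264, so 12582912 ≥ 10307264.
For the inductive step, assume it holds for an arbitrary m ≥ 22, so 3·2^m ≥ 2m^5.
Then 3·2^(m + 1) = 2·(3·2^m) ≥ 2·(2m^5).
Also, for m ≥ 22 we have 2·(2m^5) ≥ 2(m+1)^5, since 2 ≥ (1 + 1/m)^5 for all m ≥ 22.
Combining, 3·2^(m + 1) ≥ 2(m+1)^5.
Hence, by induction on n, the claim holds for every n ≥ 22.
Hence the smallest such n₀ is 22.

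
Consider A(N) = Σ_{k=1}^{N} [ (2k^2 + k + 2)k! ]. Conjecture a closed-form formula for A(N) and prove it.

A(N) = (2N + 1)(N + 1)! - 1

We claim A(N) = (2N + 1)(N + 1)! - 1 for all N ≥ 1.
When N = 1: A(1) = 5, and the closed form gives 5. They agree.
Inductive step: assume the claim holds for N = k, so A(k) = (2k + 1)(k + 1)! - 1.
Then A(k+1) = A(k) + ((2k^2 + 5k + 5)(k + 1)!) = ((2k + 1)(k + 1)! - 1) + ((2k^2 + 5k + 5)(k + 1)!).
Simplifying, A(k+1) = (2(k+1) + 1)((k+1) + 1)! - 1,
which is the closed form with N = k+1.
Hence, by induction on N, the claim holds for every N ≥ 1.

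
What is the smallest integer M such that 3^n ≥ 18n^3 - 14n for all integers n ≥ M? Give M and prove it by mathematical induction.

At n = 8: 6561 < 9104, so the inequality fails and M ≥ 9. We prove 3^n ≥ 18n^3 - 14n for all n ≥ 9.
When n = 9: 3^n = 19683 and 18n^3 - 14n = 12996, so 19683 ≥ 12996.
For the inductive step, assume it holds for an arbitrary m ≥ 9, so 3^m ≥ 18m^3 - 14m.
Then 3^(m + 1) = 3·(3^m) ≥ 3·(18m^3 - 14m).
Also, for m ≥ 9 we have 3·(18m^3 - 14m) ≥ 18(m+1)^3 - 14(m+1), since 3·(18m^3 - 14m) − (18(m+1)^3 - 14(m+1)) = 36m^3 - 54m^2 - 82m - 4, which is nonnegative for all m ≥ 9.
Combining, 3^(m + 1) ≥ 18(m+1)^3 - 14(m+1).
Hence, by induction on n, the claim holds for every n ≥ 9.
Hence the smallest such M is 9.

M = 9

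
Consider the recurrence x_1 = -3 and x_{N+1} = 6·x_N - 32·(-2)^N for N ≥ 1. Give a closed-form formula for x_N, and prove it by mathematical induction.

x_N = (-2)^(N + 2) + 5·6^(N - 1)

Computing the first terms: x_1 = -3, x_2 = 46, x_3 = 148. This suggests x_N = (-2)^(N + 2) + 5·6^(N - 1).
When N = 1: the formula gives -3 = -3 = x_1.
Suppose the result is true for N = k, so x_k = (-2)^(k + 2) + 5·6^(k - 1).
Then x_{k+1} = 6·x_k - 32·(-2)^k = 6·((-2)^(k + 2) + 5·6^(k - 1)) - 32·(-2)^k = (-2)^(k + 3) + 5·6^k = (-2)^((k+1) + 2) + 5·6^((k+1) - 1),
which is the claimed formula at N = k+1.
This completes the induction.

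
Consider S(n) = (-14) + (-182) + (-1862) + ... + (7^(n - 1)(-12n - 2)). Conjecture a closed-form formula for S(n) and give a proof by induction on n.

S(n) = -2·7^n·n

We claim S(n) = -2·7^n·n for all n ≥ 1.
Base case (n = 1): S(1) = -14, and the closed form gives -14. They agree.
Suppose the result is true for n = m, so S(m) = -2·7^m·m.
Then S(m+1) = S(m) + (7^m(-12m - 14)) = (-2·7^m·m) + (7^m(-12m - 14)).
Simplifying, S(m+1) = 14·7^m(-m - 1) = -2·7^(m+1)·(m+1),
which is the closed form with n = m+1.
Hence, by induction on n, the claim holds for every n ≥ 1.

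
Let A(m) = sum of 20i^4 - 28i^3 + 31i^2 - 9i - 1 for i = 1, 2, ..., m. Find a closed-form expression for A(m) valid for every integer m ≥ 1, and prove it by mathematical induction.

We claim A(m) = m(4m^4 + 3m^3 + 3m^2 + 4m - 1) for all m ≥ 1.
Base step (m = 1): A(1) = 13, and the closed form gives 13. They agree.
Suppose the result is true for m = i, so A(i) = i(4i^4 + 3i^3 + 3i^2 + 4i - 1).
Then A(i+1) = A(i) + (20i^4 + 52i^3 + 67i^2 + 49i + 13) = (i(4i^4 + 3i^3 + 3i^2 + 4i - 1)) + (20i^4 + 52i^3 + 67i^2 + 49i + 13).
Simplifying, A(i+1) = (i + 1)(4i^4 + 19i^3 + 36i^2 + 35i + 13) = (i+1)(4(i+1)^4 + 3(i+1)^3 + 3(i+1)^2 + 4(i+1) - 1),
which is the closed form with m = i+1.
By induction, the statement is established for all m ≥ 1.

A(m) = m(4m^4 + 3m^3 + 3m^2 + 4m - 1)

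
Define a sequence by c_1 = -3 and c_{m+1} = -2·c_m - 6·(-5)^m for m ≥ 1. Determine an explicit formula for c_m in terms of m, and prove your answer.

c_m = 7(-2)^(m - 1) + 2(-5)^m

Computing the first terms: c_1 = -3, c_2 = 36, c_3 = -222. This suggests c_m = 7(-2)^(m - 1) + 2(-5)^m.
Base step (m = 1): the formula gives -3 = -3 = c_1.
Suppose the result is true for m = i, so c_i = 7(-2)^(i - 1) + 2(-5)^i.
Then c_{i+1} = -2·c_i - 6·(-5)^i = -2·(7(-2)^(i - 1) + 2(-5)^i) - 6·(-5)^i = 7(-2)^i + 2(-5)^(i + 1) = 7(-2)^((i+1) - 1) + 2(-5)^(i+1),
which is the claimed formula at m = i+1.
By the principle of mathematical induction, the result holds for all m ≥ 1.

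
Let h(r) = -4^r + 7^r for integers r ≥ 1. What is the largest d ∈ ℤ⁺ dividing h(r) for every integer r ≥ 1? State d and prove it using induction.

Computing the first values: h(1) = 3 and h(2) = 33; gcd(3, 33) = 3, so d ≤ 3.
We prove 3 | -4^r + 7^r for all r ≥ 1 by induction on r.
Base case (r = 1): h(1) = 3 = 3·(1), so 3 | h(1).
For the inductive step, assume it holds for an arbitrary k ≥ 1, i.e. 3 | h(k). Then
7^{k+1} − 4^{k+1} = 7·7^k − 4·4^k = 7·(7^k − 4^k) + (3)·4^k. The first term is divisible by 3 by the inductive hypothesis, and the second term (3)·4^k is divisible by 3 since 3 | 3. Hence 3 | h(k+1).
This completes the induction.
Therefore the largest such d is 3.

d = 3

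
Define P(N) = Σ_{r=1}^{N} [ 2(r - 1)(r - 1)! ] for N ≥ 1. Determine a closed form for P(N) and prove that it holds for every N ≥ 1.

We claim P(N) = 2N! - 2 for all N ≥ 1.
Base step (N = 1): P(1) = 0, and the closed form gives 0. They agree.
For the inductive step, assume it holds for an arbitrary r ≥ 1, so P(r) = 2r! - 2.
Then P(r+1) = P(r) + (2r·r!) = (2r! - 2) + (2r·r!).
Simplifying, P(r+1) = 2(r+1)! - 2,
which is the closed form with N = r+1.
This completes the induction.

P(N) = 2N! - 2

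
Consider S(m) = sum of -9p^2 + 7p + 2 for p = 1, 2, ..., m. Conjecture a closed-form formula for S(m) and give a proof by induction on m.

S(m) = -m(m - 1)(3m + 4)

We claim S(m) = -m(m - 1)(3m + 4) for all m ≥ 1.
When m = 1: S(1) = 0, and the closed form gives 0. They agree.
Suppose the result is true for m = p, so S(p) = p(-3p^2 - p + 4).
Then S(p+1) = S(p) + (p(-9p - 11)) = (p(-3p^2 - p + 4)) + (p(-9p - 11)).
Simplifying, S(p+1) = -p(p + 1)(3p + 7) = -(p+1)((p+1) - 1)(3(p+1) + 4),
which is the closed form with m = p+1.
By the principle of mathematical induction, the result holds for all m ≥ 1.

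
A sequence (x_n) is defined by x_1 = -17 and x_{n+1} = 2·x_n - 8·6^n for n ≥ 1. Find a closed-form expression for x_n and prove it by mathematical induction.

x_n = -5·2^(n - 1) - 2·6^n

Computing the first terms: x_1 = -17, x_2 = -82, x_3 = -452. This suggests x_n = -5·2^(n - 1) - 2·6^n.
Base case (n = 1): the formula gives -17 = -17 = x_1.
For the inductive step, assume it holds for an arbitrary m ≥ 1, so x_m = -5·2^(m - 1) - 2·6^m.
Then x_{m+1} = 2·x_m - 8·6^m = 2·(-5·2^(m - 1) - 2·6^m) - 8·6^m = -5·2^m - 2·6^(m + 1) = -5·2^((m+1) - 1) - 2·6^(m+1),
which is the claimed formula at n = m+1.
By induction, the statement is established for all n ≥ 1.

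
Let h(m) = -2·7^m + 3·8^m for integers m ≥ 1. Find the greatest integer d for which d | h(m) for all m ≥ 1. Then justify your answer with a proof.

d = 2

Computing the first values: h(1) = 10 and h(2) = 94; gcd(10, 94) = 2, so d ≤ 2.
We prove 2 | -2·7^m + 3·8^m for all m ≥ 1 by induction on m.
For the base case m = 1: h(1) = 10 = 2·(5), so 2 | h(1).
Inductive step: assume the claim holds for m = i, i.e. 2 | h(i). Then
h(i+1) − 8·h(i) = (-2·7^(i+1) + 3·8^(i+1)) − 8·(-2·7^i + 3·8^i) = (-2)·7^i·(7 − 8) = (2)·7^i. Since 2 | h(i) by the inductive hypothesis, 2 | 8·h(i); and 2 | 2 since 2 = 2·1. Therefore 2 | h(i+1).
By the principle of mathematical induction, the result holds for all m ≥ 1.
Therefore the largest such d is 2.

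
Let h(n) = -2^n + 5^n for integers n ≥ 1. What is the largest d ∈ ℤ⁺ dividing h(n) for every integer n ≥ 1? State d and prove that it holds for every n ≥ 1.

d = 3

Computing the first values: h(1) = 3 and h(2) = 21; gcd(3, 21) = 3, so d ≤ 3.
We prove 3 | -2^n + 5^n for all n ≥ 1 by induction on n.
Base case (n = 1): h(1) = 3 = 3·(1), so 3 | h(1).
Suppose the result is true for n = p, i.e. 3 | h(p). Then
5^{p+1} − 2^{p+1} = 5·5^p − 2·2^p = 5·(5^p − 2^p) + (3)·2^p. The first term is divisible by 3 by the inductive hypothesis, and the second term (3)·2^p is divisible by 3 since 3 | 3. Hence 3 | h(p+1).
By induction, the statement is established for all n ≥ 1.
Therefore the largest such d is 3.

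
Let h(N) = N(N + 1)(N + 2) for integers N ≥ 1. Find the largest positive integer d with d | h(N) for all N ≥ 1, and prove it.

Computing the first values: h(1) = 6 and h(2) = 24; gcd(6, 24) = 6, so d ≤ 6.
We prove 6 | N(N + 1)(N + 2) for all N ≥ 1 by induction on N.
When N = 1: h(1) = 6 = 6·(1), so 6 | h(1).
Suppose the result is true for N = j, i.e. 6 | h(j). Then
h(j+1) − h(j) = (j+1)·(j+2)·(j+3) − j·(j+1)·(j+2) = (j+1)·(j+2)·[(j+3) − j] = 3·(j+1)·(j+2). The product of 2 consecutive integers is divisible by (2)! = 2, so h(j+1) − h(j) is divisible by 3·2 = 6. By the inductive hypothesis 6 | h(j), hence 6 | h(j+1).
This completes the induction.
Therefore the largest such d is 6.

d = 6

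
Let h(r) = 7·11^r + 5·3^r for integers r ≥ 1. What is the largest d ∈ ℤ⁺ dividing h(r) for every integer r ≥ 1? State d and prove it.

d = 4

Computing the first values: h(1) = 92 and h(2) = 892; gcd(92, 892) = 4, so d ≤ 4.
We prove 4 | 7·11^r + 5·3^r for all r ≥ 1 by induction on r.
When r = 1: h(1) = 92 = 4·(23), so 4 | h(1).
Inductive step: assume the claim holds for r = m, i.e. 4 | h(m). Then
h(m+1) − 11·h(m) = (7·11^(m+1) + 5·3^(m+1)) − 11·(7·11^m + 5·3^m) = (5)·3^m·(3 − 11) = (-40)·3^m. Since 4 | h(m) by the inductive hypothesis, 4 | 11·h(m); and 4 | -40 since -40 = 4·-10. Therefore 4 | h(m+1).
Hence, by induction on r, the claim holds for every r ≥ 1.
Therefore the largest such d is 4.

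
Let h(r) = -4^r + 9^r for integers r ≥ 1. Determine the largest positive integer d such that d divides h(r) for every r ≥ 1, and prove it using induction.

Computing the first values: h(1) = 5 and h(2) = 65; gcd(5, 65) = 5, so d ≤ 5.
We prove 5 | -4^r + 9^r for all r ≥ 1 by induction on r.
Base case (r = 1): h(1) = 5 = 5·(1), so 5 | h(1).
Inductive step: suppose the statement holds for some j ≥ 1, i.e. 5 | h(j). Then
9^{j+1} − 4^{j+1} = 9·9^j − 4·4^j = 9·(9^j − 4^j) + (5)·4^j. The first term is divisible by 5 by the inductive hypothesis, and the second term (5)·4^j is divisible by 5 since 5 | 5. Hence 5 | h(j+1).
Hence, by induction on r, the claim holds for every r ≥ 1.
Therefore the largest such d is 5.

d = 5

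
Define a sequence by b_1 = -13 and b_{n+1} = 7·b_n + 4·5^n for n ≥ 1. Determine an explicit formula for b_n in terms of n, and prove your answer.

b_n = -2·5^n - 3·7^(n - 1)

Computing the first terms: b_1 = -13, b_2 = -71, b_3 = -397. This suggests b_n = -2·5^n - 3·7^(n - 1).
Base step (n = 1): the formula gives -13 = -13 = b_1.
Inductive step: suppose the statement holds for some p ≥ 1, so b_p = -2·5^p - 3·7^(p - 1).
Then b_{p+1} = 7·b_p + 4·5^p = 7·(-2·5^p - 3·7^(p - 1)) + 4·5^p = -2·5^(p + 1) - 3·7^p = -2·5^(p+1) - 3·7^((p+1) - 1),
which is the claimed formula at n = p+1.
This completes the induction.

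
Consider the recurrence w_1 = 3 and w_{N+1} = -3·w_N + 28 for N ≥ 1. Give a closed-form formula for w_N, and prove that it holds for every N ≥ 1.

Computing the first terms: w_1 = 3, w_2 = 19, w_3 = -29. This suggests w_N = -4(-3)^(N - 1) + 7.
When N = 1: the formula gives 3 = 3 = w_1.
Suppose the result is true for N = i, so w_i = -4(-3)^(i - 1) + 7.
Then w_{i+1} = -3·w_i + 28 = -3·(-4(-3)^(i - 1) + 7) + 28 = -4(-3)^i + 7 = -4(-3)^((i+1) - 1) + 7,
which is the claimed formula at N = i+1.
Hence, by induction on N, the claim holds for every N ≥ 1.

w_N = -4(-3)^(N - 1) + 7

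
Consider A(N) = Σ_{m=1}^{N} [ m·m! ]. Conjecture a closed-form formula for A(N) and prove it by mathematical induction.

We claim A(N) = (N + 1)! - 1 for all N ≥ 1.
Base step (N = 1): A(1) = 1, and the closed form gives 1. They agree.
Suppose the result is true for N = m, so A(m) = (m + 1)! - 1.
Then A(m+1) = A(m) + ((m + 1)(m + 1)!) = ((m + 1)! - 1) + ((m + 1)(m + 1)!).
Simplifying, A(m+1) = ((m+1) + 1)! - 1,
which is the closed form with N = m+1.
Hence, by induction on N, the claim holds for every N ≥ 1.

A(N) = (N + 1)! - 1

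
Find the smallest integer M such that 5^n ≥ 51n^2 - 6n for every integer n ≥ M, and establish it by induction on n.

At n = 4: 625 < 792, so the inequality fails and M ≥ 5. We prove 5^n ≥ 51n^2 - 6n for all n ≥ 5.
For the base case n = 5: 5^n = 3125 and 51n^2 - 6n = 1245, so 3125 ≥ 1245.
Inductive step: suppose the statement holds for some p ≥ 5, so 5^p ≥ 51p^2 - 6p.
Then 5^(p + 1) = 5·(5^p) ≥ 5·(51p^2 - 6p).
Also, for p ≥ 5 we have 5·(51p^2 - 6p) ≥ 51(p+1)^2 - 6(p+1), since 5·(51p^2 - 6p) − (51(p+1)^2 - 6(p+1)) = 204p^2 - 126p - 45, which is nonnegative for all p ≥ 5.
Combining, 5^(p + 1) ≥ 51(p+1)^2 - 6(p+1).
By the principle of mathematical induction, the result holds for all n ≥ 5.
Hence the smallest such M is 5.

M = 5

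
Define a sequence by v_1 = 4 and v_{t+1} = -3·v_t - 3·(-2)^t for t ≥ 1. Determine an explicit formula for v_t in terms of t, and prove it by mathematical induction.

Computing the first terms: v_1 = 4, v_2 = -6, v_3 = 6. This suggests v_t = -3(-2)^t - 2(-3)^(t - 1).
For the base case t = 1: the formula gives 4 = 4 = v_1.
Suppose the result is true for t = k, so v_k = -3(-2)^k - 2(-3)^(k - 1).
Then v_{k+1} = -3·v_k - 3·(-2)^k = -3·(-3(-2)^k - 2(-3)^(k - 1)) - 3·(-2)^k = -3(-2)^(k + 1) - 2(-3)^k = -3(-2)^(k+1) - 2(-3)^((k+1) - 1),
which is the claimed formula at t = k+1.
By induction, the statement is established for all t ≥ 1.

v_t = -3(-2)^t - 2(-3)^(t - 1)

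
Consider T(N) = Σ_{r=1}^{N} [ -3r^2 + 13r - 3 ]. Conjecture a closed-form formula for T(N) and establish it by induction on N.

We claim T(N) = -N(N^2 - 5N - 3) for all N ≥ 1.
Base step (N = 1): T(1) = 7, and the closed form gives 7. They agree.
Inductive step: suppose the statement holds for some r ≥ 1, so T(r) = r(-r^2 + 5r + 3).
Then T(r+1) = T(r) + (-3r^2 + 7r + 7) = (r(-r^2 + 5r + 3)) + (-3r^2 + 7r + 7).
Simplifying, T(r+1) = -(r + 1)(r^2 - 3r - 7) = -(r+1)((r+1)^2 - 5(r+1) - 3),
which is the closed form with N = r+1.
By induction, the statement is established for all N ≥ 1.

T(N) = -N(N^2 - 5N - 3)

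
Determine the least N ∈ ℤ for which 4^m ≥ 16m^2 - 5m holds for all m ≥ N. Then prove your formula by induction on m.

N = 4

At m = 3: 64 < 129, so the inequality fails and N ≥ 4. We prove 4^m ≥ 16m^2 - 5m for all m ≥ 4.
For the base case m = 4: 4^m = 256 and 16m^2 - 5m = 236, so 256 ≥ 236.
Suppose the result is true for m = k, so 4^k ≥ 16k^2 - 5k.
Then 4^(k + 1) = 4·(4^k) ≥ 4·(16k^2 - 5k).
Also, for k ≥ 4 we have 4·(16k^2 - 5k) ≥ 16(k+1)^2 - 5(k+1), since 4·(16k^2 - 5k) − (16(k+1)^2 - 5(k+1)) = 48k^2 - 47k - 11, which is nonnegative for all k ≥ 4.
Combining, 4^(k + 1) ≥ 16(k+1)^2 - 5(k+1).
By induction, the statement is established for all m ≥ 4.
Hence the smallest such N is 4.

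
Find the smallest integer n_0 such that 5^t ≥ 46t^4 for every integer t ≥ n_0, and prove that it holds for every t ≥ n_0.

At t = 7: 78125 < 110446, so the inequality fails and n_0 ≥ 8. We prove 5^t ≥ 46t^4 for all t ≥ 8.
Base step (t = 8): 5^t = 390625 and 46t^4 = 188416, so 390625 ≥ 188416.
Inductive step: assume the claim holds for t = i, so 5^i ≥ 46i^4.
Then 5^(i + 1) = 5·(5^i) ≥ 5·(46i^4).
Also, for i ≥ 8 we have 5·(46i^4) ≥ 46(i+1)^4, since 5 ≥ (1 + 1/i)^4 for all i ≥ 8.
Combining, 5^(i + 1) ≥ 46(i+1)^4.
By the principle of mathematical induction, the result holds for all t ≥ 8.
Hence the smallest such n_0 is 8.

n_0 = 8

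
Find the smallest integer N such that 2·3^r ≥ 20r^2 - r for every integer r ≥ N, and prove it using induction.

N = 6

At r = 5: 486 < 495, so the inequality fails and N ≥ 6. We prove 2·3^r ≥ 20r^2 - r for all r ≥ 6.
Base step (r = 6): 2·3^r = 1458 and 20r^2 - r = 714, so 1458 ≥ 714.
Suppose the result is true for r = p, so 2·3^p ≥ 20p^2 - p.
Then 2·3^(p + 1) = 3·(2·3^p) ≥ 3·(20p^2 - p).
Also, for p ≥ 6 we have 3·(20p^2 - p) ≥ 20(p+1)^2 - (p+1), since 3·(20p^2 - p) − (20(p+1)^2 - (p+1)) = 40p^2 - 42p - 19, which is nonnegative for all p ≥ 6.
Combining, 2·3^(p + 1) ≥ 20(p+1)^2 - (p+1).
By induction, the statement is established for all r ≥ 6.
Hence the smallest such N is 6.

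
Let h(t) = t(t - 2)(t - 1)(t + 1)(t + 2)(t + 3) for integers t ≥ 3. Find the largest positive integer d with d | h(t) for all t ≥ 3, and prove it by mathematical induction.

Computing the first values: h(3) = 720 and h(4) = 5040; gcd(720, 5040) = 720, so d ≤ 720.
We prove 720 | t(t - 2)(t - 1)(t + 1)(t + 2)(t + 3) for all t ≥ 3 by induction on t.
For the base case t = 3: h(3) = 720 = 720·(1), so 720 | h(3).
For the inductive step, assume it holds for an arbitrary r ≥ 3, i.e. 720 | h(r). Then
h(r+1) − h(r) = (r-1)·r·(r+1)·(r+2)·(r+3)·(r+4) − (r-2)·(r-1)·r·(r+1)·(r+2)·(r+3) = (r-1)·r·(r+1)·(r+2)·(r+3)·[(r+4) − (r-2)] = 6·(r-1)·r·(r+1)·(r+2)·(r+3). The product of 5 consecutive integers is divisible by (5)! = 120, so h(r+1) − h(r) is divisible by 6·120 = 720. By the inductive hypothesis 720 | h(r), hence 720 | h(r+1).
By induction, the statement is established for all t ≥ 3.
Therefore the largest such d is 720.

d = 720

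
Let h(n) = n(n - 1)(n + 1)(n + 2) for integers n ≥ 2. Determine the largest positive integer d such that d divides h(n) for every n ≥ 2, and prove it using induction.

Computing the first values: h(2) = 24 and h(3) = 120; gcd(24, 120) = 24, so d ≤ 24.
We prove 24 | n(n - 1)(n + 1)(n + 2) for all n ≥ 2 by induction on n.
Base case (n = 2): h(2) = 24 = 24·(1), so 24 | h(2).
Suppose the result is true for n = j, i.e. 24 | h(j). Then
h(j+1) − h(j) = j·(j+1)·(j+2)·(j+3) − (j-1)·j·(j+1)·(j+2) = j·(j+1)·(j+2)·[(j+3) − (j-1)] = 4·j·(j+1)·(j+2). The product of 3 consecutive integers is divisible by (3)! = 6, so h(j+1) − h(j) is divisible by 4·6 = 24. By the inductive hypothesis 24 | h(j), hence 24 | h(j+1).
By the principle of mathematical induction, the result holds for all n ≥ 2.
Therefore the largest such d is 24.

d = 24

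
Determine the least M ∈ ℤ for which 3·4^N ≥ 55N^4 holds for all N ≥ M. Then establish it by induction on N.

At N = 8: 196608 < 225280, so the inequality fails and M ≥ 9. We prove 3·4^N ≥ 55N^4 for all N ≥ 9.
When N = 9: 3·4^N = 786432 and 55N^4 = 360855, so 786432 ≥ 360855.
Suppose the result is true for N = k, so 3·4^k ≥ 55k^4.
Then 3·4^(k + 1) = 4·(3·4^k) ≥ 4·(55k^4).
Also, for k ≥ 9 we have 4·(55k^4) ≥ 55(k+1)^4, since 4 ≥ (1 + 1/k)^4 for all k ≥ 9.
Combining, 3·4^(k + 1) ≥ 55(k+1)^4.
Hence, by induction on N, the claim holds for every N ≥ 9.
Hence the smallest such M is 9.

M = 9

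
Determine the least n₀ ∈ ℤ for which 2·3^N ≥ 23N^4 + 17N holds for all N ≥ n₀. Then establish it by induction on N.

n₀ = 11

At N = 10: 118098 < 230170, so the inequality fails and n₀ ≥ 11. We prove 2·3^N ≥ 23N^4 + 17N for all N ≥ 11.
When N = 11: 2·3^N = 354294 and 23N^4 + 17N = 336930, so 354294 ≥ 336930.
Inductive step: suppose the statement holds for some k ≥ 11, so 2·3^k ≥ 23k^4 + 17k.
Then 2·3^(k + 1) = 3·(2·3^k) ≥ 3·(23k^4 + 17k).
Also, for k ≥ 11 we have 3·(23k^4 + 17k) ≥ 23(k+1)^4 + 17(k+1), since 3·(23k^4 + 17k) − (23(k+1)^4 + 17(k+1)) = 46k^4 - 92k^3 - 138k^2 - 58k - 40, which is nonnegative for all k ≥ 11.
Combining, 2·3^(k + 1) ≥ 23(k+1)^4 + 17(k+1).
Hence, by induction on N, the claim holds for every N ≥ 11.
Hence the smallest such n₀ is 11.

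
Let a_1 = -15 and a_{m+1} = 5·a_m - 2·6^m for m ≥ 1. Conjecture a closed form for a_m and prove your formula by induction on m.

Computing the first terms: a_1 = -15, a_2 = -87, a_3 = -507. This suggests a_m = -3·5^(m - 1) - 2·6^m.
When m = 1: the formula gives -15 = -15 = a_1.
Inductive step: suppose the statement holds for some k ≥ 1, so a_k = -3·5^(k - 1) - 2·6^k.
Then a_{k+1} = 5·a_k - 2·6^k = 5·(-3·5^(k - 1) - 2·6^k) - 2·6^k = -3·5^k - 2·6^(k + 1) = -3·5^((k+1) - 1) - 2·6^(k+1),
which is the claimed formula at m = k+1.
By induction, the statement is established for all m ≥ 1.

a_m = -3·5^(m - 1) - 2·6^m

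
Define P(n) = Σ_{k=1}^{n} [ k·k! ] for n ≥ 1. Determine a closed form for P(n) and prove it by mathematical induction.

P(n) = (n + 1)! - 1

We claim P(n) = (n + 1)! - 1 for all n ≥ 1.
For the base case n = 1: P(1) = 1, and the closed form gives 1. They agree.
Suppose the result is true for n = k, so P(k) = (k + 1)! - 1.
Then P(k+1) = P(k) + ((k + 1)(k + 1)!) = ((k + 1)! - 1) + ((k + 1)(k + 1)!).
Simplifying, P(k+1) = ((k+1) + 1)! - 1,
which is the closed form with n = k+1.
By the principle of mathematical induction, the result holds for all n ≥ 1.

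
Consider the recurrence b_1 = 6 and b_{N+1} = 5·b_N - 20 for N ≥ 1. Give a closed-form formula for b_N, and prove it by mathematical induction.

b_N = 5^(N - 1) + 5

Computing the first terms: b_1 = 6, b_2 = 10, b_3 = 30. This suggests b_N = 5^(N - 1) + 5.
When N = 1: the formula gives 6 = 6 = b_1.
For the inductive step, assume it holds for an arbitrary m ≥ 1, so b_m = 5^(m - 1) + 5.
Then b_{m+1} = 5·b_m - 20 = 5·(5^(m - 1) + 5) - 20 = 5^m + 5 = 5^((m+1) - 1) + 5,
which is the claimed formula at N = m+1.
By induction, the statement is established for all N ≥ 1.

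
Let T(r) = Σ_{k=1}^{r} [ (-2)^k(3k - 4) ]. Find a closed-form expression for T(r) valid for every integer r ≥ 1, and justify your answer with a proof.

T(r) = 2(-2)^r(r - 1) + 2

We claim T(r) = 2(-2)^r(r - 1) + 2 for all r ≥ 1.
When r = 1: T(1) = 2, and the closed form gives 2. They agree.
Suppose the result is true for r = k, so T(k) = 2(-2)^k(k - 1) + 2.
Then T(k+1) = T(k) + ((-2)^(k + 1)(3k - 1)) = (2(-2)^k(k - 1) + 2) + ((-2)^(k + 1)(3k - 1)).
Simplifying, T(k+1) = -4(-2)^k·k + 2 = 2(-2)^(k+1)((k+1) - 1) + 2,
which is the closed form with r = k+1.
This completes the induction.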